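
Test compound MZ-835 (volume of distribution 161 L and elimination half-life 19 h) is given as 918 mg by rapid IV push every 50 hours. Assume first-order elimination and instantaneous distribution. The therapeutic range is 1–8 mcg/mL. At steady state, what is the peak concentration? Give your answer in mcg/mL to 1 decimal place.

Over one 50-h interval, 50/19 ≈ 2.6316 half-lives elapse, leaving f ≈ 0.1614 of each dose.
At steady state, accumulation factor R = 1/(1 − e^(−kτ)) ≈ 1.1925.
Single-dose peak C₀ = D/Vd = 918/161 ≈ 5.702 mcg/mL.
Steady-state peak Cmax,ss = C₀·R ≈ 5.702 × 1.1925 ≈ 6.800 mcg/mL.
Peak 6.8 mcg/mL vs MTC 8 mcg/mL: below toxic threshold.

6.8 mcg/mL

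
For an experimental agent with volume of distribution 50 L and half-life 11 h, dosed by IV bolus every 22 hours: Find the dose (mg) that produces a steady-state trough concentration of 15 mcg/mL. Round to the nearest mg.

τ/t½ = 22/11 ≈ 2, so f = (1/2)^(22/11) ≈ 0.250000.
Cmin,ss = (D/Vd)·f/(1−f), so D = Cmin,ss·Vd·(1−f)/f.
D = 15 × 50 × (1−f)/f ≈ 15 × 50 × 3.00000 ≈ 2250.00 mg.

2250 mg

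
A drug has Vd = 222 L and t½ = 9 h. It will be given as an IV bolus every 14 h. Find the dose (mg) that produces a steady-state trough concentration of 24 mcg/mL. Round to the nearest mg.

τ/t½ = 14/9 ≈ 1.5556, so f = (1/2)^(14/9) ≈ 0.340198.
Cmin,ss = (D/Vd)·f/(1−f), so D = Cmin,ss·Vd·(1−f)/f.
D = 24 × 222 × (1−f)/f ≈ 24 × 222 × 1.93946 ≈ 10333.44 mg.

10333 mg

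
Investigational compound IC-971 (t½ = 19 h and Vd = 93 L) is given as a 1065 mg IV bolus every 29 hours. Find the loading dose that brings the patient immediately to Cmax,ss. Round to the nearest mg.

1631 mg

f = (1/2)^(29/19) ≈ 0.347163; accumulation ratio R = 1/(1−f) ≈ 1.53178.
Loading dose to hit Cmax,ss on first dose: D_load = D_maint·R ≈ 1065 × 1.53178 ≈ 1631.35 mg.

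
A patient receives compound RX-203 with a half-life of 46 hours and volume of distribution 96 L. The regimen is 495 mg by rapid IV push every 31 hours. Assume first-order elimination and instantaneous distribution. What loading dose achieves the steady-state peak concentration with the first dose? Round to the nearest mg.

f = (1/2)^(31/46) ≈ 0.626804; accumulation ratio R = 1/(1−f) ≈ 2.67956.
Loading dose to hit Cmax,ss on first dose: D_load = D_maint·R ≈ 495 × 2.67956 ≈ 1326.38 mg.

1326 mg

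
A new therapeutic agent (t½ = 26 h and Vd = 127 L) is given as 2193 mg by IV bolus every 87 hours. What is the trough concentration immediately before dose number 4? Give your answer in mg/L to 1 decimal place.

f = (1/2)^(τ/t½) = (1/2)^(87/26) ≈ 0.0983.
C₀ = D/Vd = 2193/127 ≈ 17.268 mg/L.
Before the 4th dose, 3 doses have been given. Superposition: Cmin = C₀·(f + f² + … + f^3).
≈ 17.268 × (0.0983 + 0.0097 + 0.0009) ≈ 17.268 × 0.1089 ≈ 1.880 mg/L.

1.9 mg/L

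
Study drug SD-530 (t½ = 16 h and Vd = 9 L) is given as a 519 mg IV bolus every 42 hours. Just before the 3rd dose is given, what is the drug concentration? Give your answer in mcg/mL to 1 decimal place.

f = (1/2)^(τ/t½) = (1/2)^(42/16) ≈ 0.1621.
C₀ = D/Vd = 519/9 ≈ 57.667 mcg/mL.
Before the 3rd dose, 2 doses have been given. Superposition: Cmin = C₀·(f + f²).
≈ 57.667 × (0.1621 + 0.0263) ≈ 57.667 × 0.1884 ≈ 10.864 mcg/mL.

10.9 mcg/mL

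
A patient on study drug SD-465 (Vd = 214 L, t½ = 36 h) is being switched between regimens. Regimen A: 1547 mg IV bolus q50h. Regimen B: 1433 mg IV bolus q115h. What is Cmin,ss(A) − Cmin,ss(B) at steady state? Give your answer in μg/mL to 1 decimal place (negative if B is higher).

3.6 μg/mL

Regimen A: f = (1/2)^(50/36) ≈ 0.3819; Cmin,ss = (1547/214)·f/(1−f) ≈ 4.467 μg/mL.
Regimen B: f = (1/2)^(115/36) ≈ 0.1092; Cmin,ss = (1433/214)·f/(1−f) ≈ 0.821 μg/mL.
Difference ≈ 4.467 − 0.821 ≈ 3.646 μg/mL.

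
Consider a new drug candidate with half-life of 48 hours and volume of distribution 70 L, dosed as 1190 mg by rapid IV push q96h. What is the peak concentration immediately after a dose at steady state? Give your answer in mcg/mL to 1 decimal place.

The dosing interval is 2 half-lives, so f = 2^(−2) = 0.25.
Accumulation ratio R = 1/(1 − f) = 1/0.75 = 4/3.
Single-dose peak C₀ = D/Vd = 1190/70 = 17 mcg/mL.
Steady-state peak Cmax,ss = C₀·R = 17 × 4/3 ≈ 22.667 mcg/mL.

22.7 mcg/mL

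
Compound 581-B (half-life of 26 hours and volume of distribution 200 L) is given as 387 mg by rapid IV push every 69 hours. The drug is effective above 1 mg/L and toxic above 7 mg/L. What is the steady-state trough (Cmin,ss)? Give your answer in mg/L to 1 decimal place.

0.4 mg/L

Over one 69-h interval, 69/26 ≈ 2.6538 half-lives elapse, leaving f ≈ 0.1589 of each dose.
At steady state, accumulation factor R = 1/(1 − e^(−kτ)) ≈ 1.1889.
Single-dose peak C₀ = D/Vd = 387/200 ≈ 1.935 mg/L.
Steady-state peak Cmax,ss = C₀·R ≈ 1.935 × 1.1889 ≈ 2.301 mg/L.
Steady-state trough Cmin,ss = Cmax,ss·f ≈ 2.301 × 0.1589 ≈ 0.366 mg/L.
Trough 0.4 mg/L vs MEC 1 mg/L: subtherapeutic.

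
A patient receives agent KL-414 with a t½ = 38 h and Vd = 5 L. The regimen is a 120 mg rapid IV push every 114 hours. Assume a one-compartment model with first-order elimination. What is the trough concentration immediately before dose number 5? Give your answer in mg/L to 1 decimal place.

f = (1/2)^(τ/t½) = (1/2)^(114/38) ≈ 0.1250.
C₀ = D/Vd = 120/5 ≈ 24.000 mg/L.
Before the 5th dose, 4 doses have been given. Superposition: Cmin = C₀·(f + f² + … + f^4).
≈ 24.000 × (0.1250 + 0.0156 + 0.0020 + 0.0002) ≈ 24.000 × 0.1428 ≈ 3.427 mg/L.

3.4 mg/L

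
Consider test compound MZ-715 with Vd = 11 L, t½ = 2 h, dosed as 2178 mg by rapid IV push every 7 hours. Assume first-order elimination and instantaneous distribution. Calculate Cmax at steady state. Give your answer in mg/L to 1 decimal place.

Over one 7-h interval, 7/2 ≈ 3.5 half-lives elapse, leaving f ≈ 0.0884 of each dose.
At steady state, accumulation factor R = 1/(1 − e^(−kτ)) ≈ 1.0970.
Single-dose peak C₀ = D/Vd = 2178/11 ≈ 198.000 mg/L.
Steady-state peak Cmax,ss = C₀·R ≈ 198.000 × 1.0970 ≈ 217.206 mg/L.

217.2 mg/L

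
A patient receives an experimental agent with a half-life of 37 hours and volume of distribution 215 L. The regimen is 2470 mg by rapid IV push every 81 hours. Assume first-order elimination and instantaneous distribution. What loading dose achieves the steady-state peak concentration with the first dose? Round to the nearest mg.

f = (1/2)^(81/37) ≈ 0.219275; accumulation ratio R = 1/(1−f) ≈ 1.28086.
Loading dose to hit Cmax,ss on first dose: D_load = D_maint·R ≈ 2470 × 1.28086 ≈ 3163.72 mg.

3164 mg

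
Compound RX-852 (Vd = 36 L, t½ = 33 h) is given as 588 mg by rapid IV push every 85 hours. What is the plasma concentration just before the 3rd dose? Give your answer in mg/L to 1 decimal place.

f = (1/2)^(τ/t½) = (1/2)^(85/33) ≈ 0.1677.
C₀ = D/Vd = 588/36 ≈ 16.333 mg/L.
Before the 3rd dose, 2 doses have been given. Superposition: Cmin = C₀·(f + f²).
≈ 16.333 × (0.1677 + 0.0281) ≈ 16.333 × 0.1958 ≈ 3.198 mg/L.

3.2 mg/L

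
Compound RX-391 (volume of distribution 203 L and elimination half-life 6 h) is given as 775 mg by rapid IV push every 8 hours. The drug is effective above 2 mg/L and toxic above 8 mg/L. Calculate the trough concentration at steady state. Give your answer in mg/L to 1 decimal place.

2.5 mg/L

Over one 8-h interval, 8/6 ≈ 1.3333 half-lives elapse, leaving f ≈ 0.3969 of each dose.
Single-dose peak C₀ = D/Vd = 775/203 ≈ 3.818 mg/L.
Steady-state trough Cmin,ss = C₀·f/(1−f) ≈ 3.818 × 0.3969/0.6031 ≈ 2.513 mg/L.
Trough 2.5 mg/L vs MEC 2 mg/L: adequate.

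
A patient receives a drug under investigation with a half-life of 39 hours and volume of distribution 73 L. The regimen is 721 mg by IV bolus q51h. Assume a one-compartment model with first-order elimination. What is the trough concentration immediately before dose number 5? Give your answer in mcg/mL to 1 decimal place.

f = (1/2)^(τ/t½) = (1/2)^(51/39) ≈ 0.4040.
C₀ = D/Vd = 721/73 ≈ 9.877 mcg/mL.
Before the 5th dose, 4 doses have been given. Superposition: Cmin = C₀·(f + f² + … + f^4).
≈ 9.877 × (0.4040 + 0.1632 + 0.0659 + 0.0266) ≈ 9.877 × 0.6597 ≈ 6.516 mcg/mL.

6.5 mcg/mL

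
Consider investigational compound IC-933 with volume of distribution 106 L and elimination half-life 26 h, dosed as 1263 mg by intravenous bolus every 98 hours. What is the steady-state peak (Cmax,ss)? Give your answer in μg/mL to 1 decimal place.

12.9 μg/mL

Over one 98-h interval, 98/26 ≈ 3.7692 half-lives elapse, leaving f ≈ 0.0733 of each dose.
Accumulation ratio R = 1/(1 − f) ≈ 1/0.9267 ≈ 1.0791.
Each bolus raises the concentration by D/Vd = 1263/106 ≈ 11.915 μg/mL.
Steady-state peak Cmax,ss = C₀·R ≈ 11.915 × 1.0791 ≈ 12.857 μg/mL.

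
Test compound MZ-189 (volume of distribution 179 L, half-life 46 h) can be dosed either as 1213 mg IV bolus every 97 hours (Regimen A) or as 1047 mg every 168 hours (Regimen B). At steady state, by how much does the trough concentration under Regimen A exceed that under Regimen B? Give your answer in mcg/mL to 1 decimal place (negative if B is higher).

Regimen A: f = (1/2)^(97/46) ≈ 0.2319; Cmin,ss = (1213/179)·f/(1−f) ≈ 2.046 mcg/mL.
Regimen B: f = (1/2)^(168/46) ≈ 0.0795; Cmin,ss = (1047/179)·f/(1−f) ≈ 0.505 mcg/mL.
Difference ≈ 2.046 − 0.505 ≈ 1.541 mcg/mL.

1.5 mcg/mL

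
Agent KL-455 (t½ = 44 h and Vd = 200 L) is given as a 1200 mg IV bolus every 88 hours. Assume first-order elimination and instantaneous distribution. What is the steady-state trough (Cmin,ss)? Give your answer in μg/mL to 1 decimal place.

The dosing interval is 2 half-lives, so f = 2^(−2) = 0.25.
Accumulation ratio R = 1/(1 − f) = 1/0.75 = 4/3.
Single-dose peak C₀ = D/Vd = 1200/200 = 6 μg/mL.
Steady-state peak Cmax,ss = C₀·R = 6 × 4/3 ≈ 8.000 μg/mL.
Steady-state trough Cmin,ss = Cmax,ss·f ≈ 8.000 × 0.25 ≈ 2.000 μg/mL.

2.0 μg/mL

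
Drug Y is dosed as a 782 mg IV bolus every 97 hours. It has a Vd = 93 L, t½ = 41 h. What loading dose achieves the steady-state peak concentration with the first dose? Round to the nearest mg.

f = (1/2)^(97/41) ≈ 0.194002; accumulation ratio R = 1/(1−f) ≈ 1.24070.
Loading dose to hit Cmax,ss on first dose: D_load = D_maint·R ≈ 782 × 1.24070 ≈ 970.23 mg.

970 mg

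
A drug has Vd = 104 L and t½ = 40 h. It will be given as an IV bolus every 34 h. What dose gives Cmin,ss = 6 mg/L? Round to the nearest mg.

τ/t½ = 34/40 ≈ 0.85, so f = (1/2)^(34/40) ≈ 0.554785.
Cmin,ss = (D/Vd)·f/(1−f), so D = Cmin,ss·Vd·(1−f)/f.
D = 6 × 104 × (1−f)/f ≈ 6 × 104 × 0.80250 ≈ 500.76 mg.

501 mg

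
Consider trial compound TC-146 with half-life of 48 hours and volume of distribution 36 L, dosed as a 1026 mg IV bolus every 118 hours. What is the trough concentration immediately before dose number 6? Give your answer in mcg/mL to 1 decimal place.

f = (1/2)^(τ/t½) = (1/2)^(118/48) ≈ 0.1820.
C₀ = D/Vd = 1026/36 ≈ 28.500 mcg/mL.
Before the 6th dose, 5 doses have been given. Superposition: Cmin = C₀·(f + f² + … + f^5).
≈ 28.500 × (0.1820 + 0.0331 + 0.0060 + 0.0011 + 0.0002) ≈ 28.500 × 0.2224 ≈ 6.338 mcg/mL.

6.3 mcg/mL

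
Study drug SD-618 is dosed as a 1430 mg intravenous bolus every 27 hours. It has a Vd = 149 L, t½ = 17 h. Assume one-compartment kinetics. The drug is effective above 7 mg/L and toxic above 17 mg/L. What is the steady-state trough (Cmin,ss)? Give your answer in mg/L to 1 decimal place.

4.8 mg/L

Over one 27-h interval, 27/17 ≈ 1.5882 half-lives elapse, leaving f ≈ 0.3326 of each dose.
At steady state, accumulation factor R = 1/(1 − e^(−kτ)) ≈ 1.4984.
Single-dose peak C₀ = D/Vd = 1430/149 ≈ 9.597 mg/L.
Steady-state peak Cmax,ss = C₀·R ≈ 9.597 × 1.4984 ≈ 14.380 mg/L.
One interval later, Cmin,ss = Cmax,ss·e^(−kτ) ≈ 14.380 × 0.3326 ≈ 4.783 mg/L.
Trough 4.8 mg/L vs MEC 7 mg/L: subtherapeutic.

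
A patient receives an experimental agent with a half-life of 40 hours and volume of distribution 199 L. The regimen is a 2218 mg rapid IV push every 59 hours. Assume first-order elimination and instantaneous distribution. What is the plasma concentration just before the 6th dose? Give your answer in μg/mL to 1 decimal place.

f = (1/2)^(τ/t½) = (1/2)^(59/40) ≈ 0.3597.
C₀ = D/Vd = 2218/199 ≈ 11.146 μg/mL.
Before the 6th dose, 5 doses have been given. Superposition: Cmin = C₀·(f + f² + … + f^5).
≈ 11.146 × (0.3597 + 0.1294 + 0.0465 + 0.0167 + 0.0060) ≈ 11.146 × 0.5583 ≈ 6.223 μg/mL.

6.2 μg/mL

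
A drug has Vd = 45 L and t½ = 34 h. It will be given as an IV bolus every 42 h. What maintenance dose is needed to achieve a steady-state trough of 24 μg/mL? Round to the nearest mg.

1463 mg

τ/t½ = 42/34 ≈ 1.2353, so f = (1/2)^(42/34) ≈ 0.424756.
Cmin,ss = (D/Vd)·f/(1−f), so D = Cmin,ss·Vd·(1−f)/f.
D = 24 × 45 × (1−f)/f ≈ 24 × 45 × 1.35429 ≈ 1462.63 mg.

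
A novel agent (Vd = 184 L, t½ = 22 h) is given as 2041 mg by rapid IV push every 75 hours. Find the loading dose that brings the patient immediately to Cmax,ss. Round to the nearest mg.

f = (1/2)^(75/22) ≈ 0.094137; accumulation ratio R = 1/(1−f) ≈ 1.10392.
Loading dose to hit Cmax,ss on first dose: D_load = D_maint·R ≈ 2041 × 1.10392 ≈ 2253.10 mg.

2253 mg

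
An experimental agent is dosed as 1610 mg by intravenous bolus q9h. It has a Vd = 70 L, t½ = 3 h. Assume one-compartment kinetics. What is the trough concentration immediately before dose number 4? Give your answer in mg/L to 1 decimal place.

f = (1/2)^(τ/t½) = (1/2)^(9/3) ≈ 0.1250.
C₀ = D/Vd = 1610/70 ≈ 23.000 mg/L.
Before the 4th dose, 3 doses have been given. Superposition: Cmin = C₀·(f + f² + … + f^3).
≈ 23.000 × (0.1250 + 0.0156 + 0.0020) ≈ 23.000 × 0.1426 ≈ 3.280 mg/L.

3.3 mg/L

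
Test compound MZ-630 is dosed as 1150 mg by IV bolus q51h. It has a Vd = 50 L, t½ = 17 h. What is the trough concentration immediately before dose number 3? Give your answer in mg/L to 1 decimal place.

3.2 mg/L

f = (1/2)^(τ/t½) = (1/2)^(51/17) ≈ 0.1250.
C₀ = D/Vd = 1150/50 ≈ 23.000 mg/L.
Before the 3rd dose, 2 doses have been given. Superposition: Cmin = C₀·(f + f²).
≈ 23.000 × (0.1250 + 0.0156) ≈ 23.000 × 0.1406 ≈ 3.234 mg/L.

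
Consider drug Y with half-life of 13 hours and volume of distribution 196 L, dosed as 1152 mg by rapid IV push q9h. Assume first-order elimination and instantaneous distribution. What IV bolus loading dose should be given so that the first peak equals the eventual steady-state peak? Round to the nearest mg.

3023 mg

f = (1/2)^(9/13) ≈ 0.618863; accumulation ratio R = 1/(1−f) ≈ 2.62373.
Loading dose to hit Cmax,ss on first dose: D_load = D_maint·R ≈ 1152 × 2.62373 ≈ 3022.54 mg.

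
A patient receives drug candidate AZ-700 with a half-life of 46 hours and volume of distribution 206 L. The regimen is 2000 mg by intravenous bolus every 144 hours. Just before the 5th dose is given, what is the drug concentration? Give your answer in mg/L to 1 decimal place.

f = (1/2)^(τ/t½) = (1/2)^(144/46) ≈ 0.1142.
C₀ = D/Vd = 2000/206 ≈ 9.709 mg/L.
Before the 5th dose, 4 doses have been given. Superposition: Cmin = C₀·(f + f² + … + f^4).
≈ 9.709 × (0.1142 + 0.0130 + 0.0015 + 0.0002) ≈ 9.709 × 0.1289 ≈ 1.251 mg/L.

1.3 mg/L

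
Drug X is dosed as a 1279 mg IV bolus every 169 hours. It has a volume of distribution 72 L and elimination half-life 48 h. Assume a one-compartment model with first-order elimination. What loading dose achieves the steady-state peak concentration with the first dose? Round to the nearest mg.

1401 mg

f = (1/2)^(169/48) ≈ 0.087121; accumulation ratio R = 1/(1−f) ≈ 1.09544.
Loading dose to hit Cmax,ss on first dose: D_load = D_maint·R ≈ 1279 × 1.09544 ≈ 1401.07 mg.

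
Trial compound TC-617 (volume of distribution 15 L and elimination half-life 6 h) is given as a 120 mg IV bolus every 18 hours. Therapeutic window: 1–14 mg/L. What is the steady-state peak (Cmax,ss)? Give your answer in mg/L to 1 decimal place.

The dosing interval is 3 half-lives, so f = 2^(−3) = 0.125.
Accumulation ratio R = 1/(1 − f) = 1/0.875 = 8/7.
Single-dose peak C₀ = D/Vd = 120/15 = 8 mg/L.
Steady-state peak Cmax,ss = C₀·R = 8 × 8/7 ≈ 9.143 mg/L.
Peak 9.1 mg/L vs MTC 14 mg/L: below toxic threshold.

9.1 mg/L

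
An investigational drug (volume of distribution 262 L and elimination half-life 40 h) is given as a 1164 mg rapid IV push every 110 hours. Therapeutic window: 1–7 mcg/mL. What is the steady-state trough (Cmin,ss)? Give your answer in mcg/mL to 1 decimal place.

0.8 mcg/mL

τ/t½ = 110/40 ≈ 2.75, so fraction remaining f = (1/2)^(110/40) ≈ 0.1487.
Each bolus raises the concentration by D/Vd = 1164/262 ≈ 4.443 mcg/mL.
Steady-state trough Cmin,ss = C₀·f/(1−f) ≈ 4.443 × 0.1487/0.8513 ≈ 0.776 mcg/mL.
Trough 0.8 mcg/mL vs MEC 1 mcg/mL: subtherapeutic.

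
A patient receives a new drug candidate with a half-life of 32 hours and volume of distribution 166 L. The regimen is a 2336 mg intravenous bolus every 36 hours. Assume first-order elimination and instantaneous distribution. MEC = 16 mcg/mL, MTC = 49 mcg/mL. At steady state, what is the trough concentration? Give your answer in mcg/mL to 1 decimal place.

Over one 36-h interval, 36/32 ≈ 1.125 half-lives elapse, leaving f ≈ 0.4585 of each dose.
Single-dose peak C₀ = D/Vd = 2336/166 ≈ 14.072 mcg/mL.
Steady-state trough Cmin,ss = C₀·f/(1−f) ≈ 14.072 × 0.4585/0.5415 ≈ 11.915 mcg/mL.
Trough 11.9 mcg/mL vs MEC 16 mcg/mL: subtherapeutic.

11.9 mcg/mL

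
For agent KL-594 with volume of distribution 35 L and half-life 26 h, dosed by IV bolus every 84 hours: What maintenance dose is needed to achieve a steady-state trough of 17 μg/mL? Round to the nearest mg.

τ/t½ = 84/26 ≈ 3.2308, so f = (1/2)^(84/26) ≈ 0.106523.
Cmin,ss = (D/Vd)·f/(1−f), so D = Cmin,ss·Vd·(1−f)/f.
D = 17 × 35 × (1−f)/f ≈ 17 × 35 × 8.38764 ≈ 4990.65 mg.

4991 mg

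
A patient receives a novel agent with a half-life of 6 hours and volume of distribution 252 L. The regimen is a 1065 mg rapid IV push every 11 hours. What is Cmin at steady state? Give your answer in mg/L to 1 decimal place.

Over one 11-h interval, 11/6 ≈ 1.8333 half-lives elapse, leaving f ≈ 0.2806 of each dose.
Accumulation ratio R = 1/(1 − f) ≈ 1/0.7194 ≈ 1.3900.
Single-dose peak C₀ = D/Vd = 1065/252 ≈ 4.226 mg/L.
Steady-state peak Cmax,ss = C₀·R ≈ 4.226 × 1.3900 ≈ 5.874 mg/L.
One interval later, Cmin,ss = Cmax,ss·e^(−kτ) ≈ 5.874 × 0.2806 ≈ 1.648 mg/L.

1.6 mg/L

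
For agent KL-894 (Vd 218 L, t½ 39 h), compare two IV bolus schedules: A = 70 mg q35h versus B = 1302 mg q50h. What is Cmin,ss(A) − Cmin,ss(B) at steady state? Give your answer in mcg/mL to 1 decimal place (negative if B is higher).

Regimen A: f = (1/2)^(35/39) ≈ 0.5368; Cmin,ss = (70/218)·f/(1−f) ≈ 0.372 mcg/mL.
Regimen B: f = (1/2)^(50/39) ≈ 0.4112; Cmin,ss = (1302/218)·f/(1−f) ≈ 4.171 mcg/mL.
Difference ≈ 0.372 − 4.171 ≈ -3.799 mcg/mL.

-3.8 mcg/mL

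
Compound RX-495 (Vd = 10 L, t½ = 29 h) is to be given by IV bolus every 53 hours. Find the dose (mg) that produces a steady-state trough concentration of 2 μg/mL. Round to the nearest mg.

51 mg

τ/t½ = 53/29 ≈ 1.8276, so f = (1/2)^(53/29) ≈ 0.281736.
Cmin,ss = (D/Vd)·f/(1−f), so D = Cmin,ss·Vd·(1−f)/f.
D = 2 × 10 × (1−f)/f ≈ 2 × 10 × 2.54942 ≈ 50.99 mg.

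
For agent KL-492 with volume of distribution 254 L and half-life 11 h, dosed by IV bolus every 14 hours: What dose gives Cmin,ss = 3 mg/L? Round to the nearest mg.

τ/t½ = 14/11 ≈ 1.2727, so f = (1/2)^(14/11) ≈ 0.413877.
Cmin,ss = (D/Vd)·f/(1−f), so D = Cmin,ss·Vd·(1−f)/f.
D = 3 × 254 × (1−f)/f ≈ 3 × 254 × 1.41618 ≈ 1079.13 mg.

1079 mg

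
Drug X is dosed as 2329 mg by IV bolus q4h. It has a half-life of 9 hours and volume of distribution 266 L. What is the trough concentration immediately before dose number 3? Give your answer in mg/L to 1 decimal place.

f = (1/2)^(τ/t½) = (1/2)^(4/9) ≈ 0.7349.
C₀ = D/Vd = 2329/266 ≈ 8.756 mg/L.
Before the 3rd dose, 2 doses have been given. Superposition: Cmin = C₀·(f + f²).
≈ 8.756 × (0.7349 + 0.5401) ≈ 8.756 × 1.2750 ≈ 11.164 mg/L.

11.2 mg/L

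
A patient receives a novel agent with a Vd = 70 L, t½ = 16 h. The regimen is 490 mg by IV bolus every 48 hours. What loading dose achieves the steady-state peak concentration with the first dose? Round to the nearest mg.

f = (1/2)^(48/16) ≈ 0.125000; accumulation ratio R = 1/(1−f) ≈ 1.14286.
Loading dose to hit Cmax,ss on first dose: D_load = D_maint·R ≈ 490 × 1.14286 ≈ 560.00 mg.

560 mg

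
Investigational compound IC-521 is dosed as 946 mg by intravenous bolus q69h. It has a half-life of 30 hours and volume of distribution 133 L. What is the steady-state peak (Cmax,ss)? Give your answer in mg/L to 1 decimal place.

8.9 mg/L

τ/t½ = 69/30 ≈ 2.3, so fraction remaining f = (1/2)^(69/30) ≈ 0.2031.
Accumulation ratio R = 1/(1 − f) ≈ 1/0.7969 ≈ 1.2549.
Each bolus raises the concentration by D/Vd = 946/133 ≈ 7.113 mg/L.
Cmax,ss = C₀/(1 − f) ≈ 7.113/0.7969 ≈ 8.926 mg/L.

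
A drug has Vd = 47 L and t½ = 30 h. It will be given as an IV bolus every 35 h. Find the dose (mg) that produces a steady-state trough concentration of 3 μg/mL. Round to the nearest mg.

176 mg

τ/t½ = 35/30 ≈ 1.1667, so f = (1/2)^(35/30) ≈ 0.445449.
Cmin,ss = (D/Vd)·f/(1−f), so D = Cmin,ss·Vd·(1−f)/f.
D = 3 × 47 × (1−f)/f ≈ 3 × 47 × 1.24493 ≈ 175.54 mg.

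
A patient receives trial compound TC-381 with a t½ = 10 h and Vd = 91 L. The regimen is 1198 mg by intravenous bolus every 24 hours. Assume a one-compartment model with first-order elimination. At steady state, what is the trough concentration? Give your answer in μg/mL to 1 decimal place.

3.1 μg/mL

k = ln2/t½ = ln2/10 ≈ 0.069315 h⁻¹; fraction remaining f = e^(−kτ) = e^(−0.069315×24) ≈ 0.1895.
At steady state, accumulation factor R = 1/(1 − e^(−kτ)) ≈ 1.2338.
Single-dose peak C₀ = D/Vd = 1198/91 ≈ 13.165 μg/mL.
Steady-state peak Cmax,ss = C₀·R ≈ 13.165 × 1.2338 ≈ 16.243 μg/mL.
Steady-state trough Cmin,ss = Cmax,ss·f ≈ 16.243 × 0.1895 ≈ 3.078 μg/mL.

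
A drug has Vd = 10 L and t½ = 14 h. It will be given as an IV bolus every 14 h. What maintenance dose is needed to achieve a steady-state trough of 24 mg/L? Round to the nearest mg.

τ/t½ = 14/14 ≈ 1, so f = (1/2)^(14/14) ≈ 0.500000.
Cmin,ss = (D/Vd)·f/(1−f), so D = Cmin,ss·Vd·(1−f)/f.
D = 24 × 10 × (1−f)/f ≈ 24 × 10 × 1.00000 ≈ 240.00 mg.

240 mg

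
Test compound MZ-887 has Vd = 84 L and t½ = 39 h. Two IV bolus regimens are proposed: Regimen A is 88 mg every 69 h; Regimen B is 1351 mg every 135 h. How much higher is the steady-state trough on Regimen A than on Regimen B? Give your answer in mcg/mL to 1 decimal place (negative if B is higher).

Regimen A: f = (1/2)^(69/39) ≈ 0.2934; Cmin,ss = (88/84)·f/(1−f) ≈ 0.435 mcg/mL.
Regimen B: f = (1/2)^(135/39) ≈ 0.0908; Cmin,ss = (1351/84)·f/(1−f) ≈ 1.606 mcg/mL.
Difference ≈ 0.435 − 1.606 ≈ -1.171 mcg/mL.

-1.2 mcg/mL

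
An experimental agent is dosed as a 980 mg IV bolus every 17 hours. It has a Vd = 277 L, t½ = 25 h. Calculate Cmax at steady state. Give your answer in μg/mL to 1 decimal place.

Over one 17-h interval, 17/25 ≈ 0.68 half-lives elapse, leaving f ≈ 0.6242 of each dose.
At steady state, accumulation factor R = 1/(1 − e^(−kτ)) ≈ 2.6610.
Single-dose peak C₀ = D/Vd = 980/277 ≈ 3.538 μg/mL.
Steady-state peak Cmax,ss = C₀·R ≈ 3.538 × 2.6610 ≈ 9.415 μg/mL.

9.4 μg/mL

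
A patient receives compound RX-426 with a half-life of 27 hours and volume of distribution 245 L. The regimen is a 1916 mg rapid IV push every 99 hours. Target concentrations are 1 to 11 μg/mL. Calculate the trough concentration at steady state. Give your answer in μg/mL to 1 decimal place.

k = ln2/t½ = ln2/27 ≈ 0.025672 h⁻¹; fraction remaining f = e^(−kτ) = e^(−0.025672×99) ≈ 0.0787.
Each bolus raises the concentration by D/Vd = 1916/245 ≈ 7.820 μg/mL.
Steady-state trough Cmin,ss = C₀·f/(1−f) ≈ 7.820 × 0.0787/0.9213 ≈ 0.668 μg/mL.
Trough 0.7 μg/mL vs MEC 1 μg/mL: subtherapeutic.

0.7 μg/mL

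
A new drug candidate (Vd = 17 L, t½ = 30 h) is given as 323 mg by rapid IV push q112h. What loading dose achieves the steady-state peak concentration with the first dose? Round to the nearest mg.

f = (1/2)^(112/30) ≈ 0.075189; accumulation ratio R = 1/(1−f) ≈ 1.08130.
Loading dose to hit Cmax,ss on first dose: D_load = D_maint·R ≈ 323 × 1.08130 ≈ 349.26 mg.

349 mg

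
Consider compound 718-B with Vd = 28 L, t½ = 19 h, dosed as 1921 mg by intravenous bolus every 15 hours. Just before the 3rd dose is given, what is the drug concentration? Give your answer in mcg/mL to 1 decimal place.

62.7 mcg/mL

f = (1/2)^(τ/t½) = (1/2)^(15/19) ≈ 0.5786.
C₀ = D/Vd = 1921/28 ≈ 68.607 mcg/mL.
Before the 3rd dose, 2 doses have been given. Superposition: Cmin = C₀·(f + f²).
≈ 68.607 × (0.5786 + 0.3348) ≈ 68.607 × 0.9134 ≈ 62.666 mcg/mL.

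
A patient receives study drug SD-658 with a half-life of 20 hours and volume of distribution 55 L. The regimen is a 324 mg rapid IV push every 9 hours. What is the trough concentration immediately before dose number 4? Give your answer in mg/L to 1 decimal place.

f = (1/2)^(τ/t½) = (1/2)^(9/20) ≈ 0.7320.
C₀ = D/Vd = 324/55 ≈ 5.891 mg/L.
Before the 4th dose, 3 doses have been given. Superposition: Cmin = C₀·(f + f² + … + f^3).
≈ 5.891 × (0.7320 + 0.5358 + 0.3922) ≈ 5.891 × 1.6600 ≈ 9.779 mg/L.

9.8 mg/L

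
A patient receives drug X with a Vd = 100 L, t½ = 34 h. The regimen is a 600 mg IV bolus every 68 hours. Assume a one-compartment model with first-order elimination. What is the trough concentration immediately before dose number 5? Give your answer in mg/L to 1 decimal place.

f = (1/2)^(τ/t½) = (1/2)^(68/34) ≈ 0.2500.
C₀ = D/Vd = 600/100 ≈ 6.000 mg/L.
Before the 5th dose, 4 doses have been given. Superposition: Cmin = C₀·(f + f² + … + f^4).
≈ 6.000 × (0.2500 + 0.0625 + 0.0156 + 0.0039) ≈ 6.000 × 0.3320 ≈ 1.992 mg/L.

2.0 mg/L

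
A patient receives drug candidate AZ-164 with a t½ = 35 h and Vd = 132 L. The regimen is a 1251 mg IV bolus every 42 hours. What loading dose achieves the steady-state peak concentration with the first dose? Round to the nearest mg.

f = (1/2)^(42/35) ≈ 0.435275; accumulation ratio R = 1/(1−f) ≈ 1.77077.
Loading dose to hit Cmax,ss on first dose: D_load = D_maint·R ≈ 1251 × 1.77077 ≈ 2215.23 mg.

2215 mg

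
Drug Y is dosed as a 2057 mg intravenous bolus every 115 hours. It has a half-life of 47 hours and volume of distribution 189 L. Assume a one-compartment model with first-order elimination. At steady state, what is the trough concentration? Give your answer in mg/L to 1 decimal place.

2.4 mg/L

k = ln2/t½ = ln2/47 ≈ 0.014748 h⁻¹; fraction remaining f = e^(−kτ) = e^(−0.014748×115) ≈ 0.1834.
At steady state, accumulation factor R = 1/(1 − e^(−kτ)) ≈ 1.2246.
Each bolus raises the concentration by D/Vd = 2057/189 ≈ 10.884 mg/L.
Steady-state peak Cmax,ss = C₀·R ≈ 10.884 × 1.2246 ≈ 13.329 mg/L.
One interval later, Cmin,ss = Cmax,ss·e^(−kτ) ≈ 13.329 × 0.1834 ≈ 2.445 mg/L.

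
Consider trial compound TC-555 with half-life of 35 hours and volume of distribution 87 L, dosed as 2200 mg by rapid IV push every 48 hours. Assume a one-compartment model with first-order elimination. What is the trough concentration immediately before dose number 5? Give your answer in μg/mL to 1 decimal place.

15.6 μg/mL

f = (1/2)^(τ/t½) = (1/2)^(48/35) ≈ 0.3865.
C₀ = D/Vd = 2200/87 ≈ 25.287 μg/mL.
Before the 5th dose, 4 doses have been given. Superposition: Cmin = C₀·(f + f² + … + f^4).
≈ 25.287 × (0.3865 + 0.1494 + 0.0577 + 0.0223) ≈ 25.287 × 0.6159 ≈ 15.574 μg/mL.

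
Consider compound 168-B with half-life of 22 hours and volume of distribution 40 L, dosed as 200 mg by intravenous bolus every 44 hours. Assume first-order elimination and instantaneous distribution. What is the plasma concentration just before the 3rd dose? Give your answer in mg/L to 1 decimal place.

1.6 mg/L

f = (1/2)^(τ/t½) = (1/2)^(44/22) ≈ 0.2500.
C₀ = D/Vd = 200/40 ≈ 5.000 mg/L.
Before the 3rd dose, 2 doses have been given. Superposition: Cmin = C₀·(f + f²).
≈ 5.000 × (0.2500 + 0.0625) ≈ 5.000 × 0.3125 ≈ 1.562 mg/L.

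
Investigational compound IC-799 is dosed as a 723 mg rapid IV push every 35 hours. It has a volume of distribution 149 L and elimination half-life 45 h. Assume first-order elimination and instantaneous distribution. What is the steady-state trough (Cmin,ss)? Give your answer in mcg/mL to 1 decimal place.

τ/t½ = 35/45 ≈ 0.77778, so fraction remaining f = (1/2)^(35/45) ≈ 0.5833.
Accumulation ratio R = 1/(1 − f) ≈ 1/0.4167 ≈ 2.3998.
Each bolus raises the concentration by D/Vd = 723/149 ≈ 4.852 mcg/mL.
Steady-state peak Cmax,ss = C₀·R ≈ 4.852 × 2.3998 ≈ 11.644 mcg/mL.
One interval later, Cmin,ss = Cmax,ss·e^(−kτ) ≈ 11.644 × 0.5833 ≈ 6.792 mcg/mL.

6.8 mcg/mL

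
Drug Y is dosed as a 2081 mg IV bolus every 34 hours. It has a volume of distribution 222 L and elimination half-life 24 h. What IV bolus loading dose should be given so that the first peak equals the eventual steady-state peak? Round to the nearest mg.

3327 mg

f = (1/2)^(34/24) ≈ 0.374577; accumulation ratio R = 1/(1−f) ≈ 1.59892.
Loading dose to hit Cmax,ss on first dose: D_load = D_maint·R ≈ 2081 × 1.59892 ≈ 3327.35 mg.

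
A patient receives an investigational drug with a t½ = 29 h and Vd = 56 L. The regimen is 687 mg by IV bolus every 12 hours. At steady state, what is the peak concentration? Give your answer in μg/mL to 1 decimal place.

49.2 μg/mL

τ/t½ = 12/29 ≈ 0.41379, so fraction remaining f = (1/2)^(12/29) ≈ 0.7506.
At steady state, accumulation factor R = 1/(1 − e^(−kτ)) ≈ 4.0096.
Single-dose peak C₀ = D/Vd = 687/56 ≈ 12.268 μg/mL.
Steady-state peak Cmax,ss = C₀·R ≈ 12.268 × 4.0096 ≈ 49.190 μg/mL.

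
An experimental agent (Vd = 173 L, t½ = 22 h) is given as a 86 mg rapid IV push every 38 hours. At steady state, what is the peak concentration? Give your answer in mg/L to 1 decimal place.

0.7 mg/L

k = ln2/t½ = ln2/22 ≈ 0.031507 h⁻¹; fraction remaining f = e^(−kτ) = e^(−0.031507×38) ≈ 0.3020.
Accumulation ratio R = 1/(1 − f) ≈ 1/0.6980 ≈ 1.4327.
Each bolus raises the concentration by D/Vd = 86/173 ≈ 0.497 mg/L.
Steady-state peak Cmax,ss = C₀·R ≈ 0.497 × 1.4327 ≈ 0.712 mg/L.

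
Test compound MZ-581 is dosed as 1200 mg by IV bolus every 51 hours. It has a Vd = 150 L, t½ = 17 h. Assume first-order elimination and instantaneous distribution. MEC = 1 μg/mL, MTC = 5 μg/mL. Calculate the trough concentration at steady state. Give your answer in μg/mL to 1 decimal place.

The dosing interval is 3 half-lives, so f = 2^(−3) = 0.125.
At steady state, R = 1/(1 − 0.125) = 8/7.
Single-dose peak C₀ = D/Vd = 1200/150 = 8 μg/mL.
Steady-state peak Cmax,ss = C₀·R = 8 × 8/7 ≈ 9.143 μg/mL.
Steady-state trough Cmin,ss = Cmax,ss·f ≈ 9.143 × 0.125 ≈ 1.143 μg/mL.
Trough 1.1 μg/mL vs MEC 1 μg/mL: adequate.

1.1 μg/mL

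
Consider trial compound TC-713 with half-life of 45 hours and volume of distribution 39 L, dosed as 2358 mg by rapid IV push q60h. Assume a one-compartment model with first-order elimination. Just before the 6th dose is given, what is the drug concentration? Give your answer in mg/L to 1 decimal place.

f = (1/2)^(τ/t½) = (1/2)^(60/45) ≈ 0.3969.
C₀ = D/Vd = 2358/39 ≈ 60.462 mg/L.
Before the 6th dose, 5 doses have been given. Superposition: Cmin = C₀·(f + f² + … + f^5).
≈ 60.462 × (0.3969 + 0.1575 + 0.0625 + 0.0248 + 0.0098) ≈ 60.462 × 0.6515 ≈ 39.391 mg/L.

39.4 mg/L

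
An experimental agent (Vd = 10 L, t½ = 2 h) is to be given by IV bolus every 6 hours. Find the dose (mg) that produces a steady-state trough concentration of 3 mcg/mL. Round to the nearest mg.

210 mg

τ/t½ = 6/2 ≈ 3, so f = (1/2)^(6/2) ≈ 0.125000.
Cmin,ss = (D/Vd)·f/(1−f), so D = Cmin,ss·Vd·(1−f)/f.
D = 3 × 10 × (1−f)/f ≈ 3 × 10 × 7.00000 ≈ 210.00 mg.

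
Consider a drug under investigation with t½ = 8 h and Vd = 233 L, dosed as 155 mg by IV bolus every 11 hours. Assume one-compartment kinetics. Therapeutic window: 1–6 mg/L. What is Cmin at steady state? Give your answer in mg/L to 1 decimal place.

Over one 11-h interval, 11/8 ≈ 1.375 half-lives elapse, leaving f ≈ 0.3856 of each dose.
Each bolus raises the concentration by D/Vd = 155/233 ≈ 0.665 mg/L.
Steady-state trough Cmin,ss = C₀·f/(1−f) ≈ 0.665 × 0.3856/0.6144 ≈ 0.417 mg/L.
Trough 0.4 mg/L vs MEC 1 mg/L: subtherapeutic.

0.4 mg/L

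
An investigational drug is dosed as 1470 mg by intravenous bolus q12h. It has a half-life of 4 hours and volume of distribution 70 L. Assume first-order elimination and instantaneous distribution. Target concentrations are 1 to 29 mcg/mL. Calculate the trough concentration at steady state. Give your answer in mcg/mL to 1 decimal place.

3.0 mcg/mL

The dosing interval is 3 half-lives, so f = 2^(−3) = 0.125.
At steady state, R = 1/(1 − 0.125) = 8/7.
Single-dose peak C₀ = D/Vd = 1470/70 = 21 mcg/mL.
Steady-state peak Cmax,ss = C₀·R = 21 × 8/7 ≈ 24.000 mcg/mL.
Steady-state trough Cmin,ss = Cmax,ss·f ≈ 24.000 × 0.125 ≈ 3.000 mcg/mL.
Trough 3.0 mcg/mL vs MEC 1 mcg/mL: adequate.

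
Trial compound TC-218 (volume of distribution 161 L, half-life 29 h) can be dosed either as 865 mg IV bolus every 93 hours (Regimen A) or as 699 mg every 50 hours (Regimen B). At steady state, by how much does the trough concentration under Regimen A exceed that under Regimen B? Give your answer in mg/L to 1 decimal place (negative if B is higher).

Regimen A: f = (1/2)^(93/29) ≈ 0.1083; Cmin,ss = (865/161)·f/(1−f) ≈ 0.653 mg/L.
Regimen B: f = (1/2)^(50/29) ≈ 0.3027; Cmin,ss = (699/161)·f/(1−f) ≈ 1.885 mg/L.
Difference ≈ 0.653 − 1.885 ≈ -1.232 mg/L.

-1.2 mg/L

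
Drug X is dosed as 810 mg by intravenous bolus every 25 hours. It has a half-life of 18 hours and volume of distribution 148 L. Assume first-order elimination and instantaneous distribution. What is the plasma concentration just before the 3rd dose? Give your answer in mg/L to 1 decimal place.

2.9 mg/L

f = (1/2)^(τ/t½) = (1/2)^(25/18) ≈ 0.3819.
C₀ = D/Vd = 810/148 ≈ 5.473 mg/L.
Before the 3rd dose, 2 doses have been given. Superposition: Cmin = C₀·(f + f²).
≈ 5.473 × (0.3819 + 0.1458) ≈ 5.473 × 0.5277 ≈ 2.888 mg/L.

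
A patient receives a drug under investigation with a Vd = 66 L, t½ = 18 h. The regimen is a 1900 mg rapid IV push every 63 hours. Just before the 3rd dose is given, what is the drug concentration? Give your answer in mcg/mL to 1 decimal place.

f = (1/2)^(τ/t½) = (1/2)^(63/18) ≈ 0.0884.
C₀ = D/Vd = 1900/66 ≈ 28.788 mcg/mL.
Before the 3rd dose, 2 doses have been given. Superposition: Cmin = C₀·(f + f²).
≈ 28.788 × (0.0884 + 0.0078) ≈ 28.788 × 0.0962 ≈ 2.769 mcg/mL.

2.8 mcg/mL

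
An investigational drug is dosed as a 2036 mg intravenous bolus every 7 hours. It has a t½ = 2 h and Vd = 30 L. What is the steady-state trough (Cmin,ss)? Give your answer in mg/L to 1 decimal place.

k = ln2/t½ = ln2/2 ≈ 0.346574 h⁻¹; fraction remaining f = e^(−kτ) = e^(−0.346574×7) ≈ 0.0884.
At steady state, accumulation factor R = 1/(1 − e^(−kτ)) ≈ 1.0970.
Single-dose peak C₀ = D/Vd = 2036/30 ≈ 67.867 mg/L.
Steady-state peak Cmax,ss = C₀·R ≈ 67.867 × 1.0970 ≈ 74.450 mg/L.
Steady-state trough Cmin,ss = Cmax,ss·f ≈ 74.450 × 0.0884 ≈ 6.581 mg/L.

6.6 mg/L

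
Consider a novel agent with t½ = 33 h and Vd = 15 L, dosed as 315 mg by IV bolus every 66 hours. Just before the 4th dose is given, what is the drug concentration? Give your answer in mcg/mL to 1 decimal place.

6.9 mcg/mL

f = (1/2)^(τ/t½) = (1/2)^(66/33) ≈ 0.2500.
C₀ = D/Vd = 315/15 ≈ 21.000 mcg/mL.
Before the 4th dose, 3 doses have been given. Superposition: Cmin = C₀·(f + f² + … + f^3).
≈ 21.000 × (0.2500 + 0.0625 + 0.0156) ≈ 21.000 × 0.3281 ≈ 6.890 mcg/mL.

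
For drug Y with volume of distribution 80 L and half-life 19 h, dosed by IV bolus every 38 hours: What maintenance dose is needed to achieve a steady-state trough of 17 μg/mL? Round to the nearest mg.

τ/t½ = 38/19 ≈ 2, so f = (1/2)^(38/19) ≈ 0.250000.
Cmin,ss = (D/Vd)·f/(1−f), so D = Cmin,ss·Vd·(1−f)/f.
D = 17 × 80 × (1−f)/f ≈ 17 × 80 × 3.00000 ≈ 4080.00 mg.

4080 mg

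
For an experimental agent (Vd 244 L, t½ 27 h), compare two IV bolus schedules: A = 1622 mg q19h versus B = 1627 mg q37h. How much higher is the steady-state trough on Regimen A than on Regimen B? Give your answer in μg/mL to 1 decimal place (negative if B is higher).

Regimen A: f = (1/2)^(19/27) ≈ 0.6140; Cmin,ss = (1622/244)·f/(1−f) ≈ 10.574 μg/mL.
Regimen B: f = (1/2)^(37/27) ≈ 0.3868; Cmin,ss = (1627/244)·f/(1−f) ≈ 4.206 μg/mL.
Difference ≈ 10.574 − 4.206 ≈ 6.368 μg/mL.

6.4 μg/mL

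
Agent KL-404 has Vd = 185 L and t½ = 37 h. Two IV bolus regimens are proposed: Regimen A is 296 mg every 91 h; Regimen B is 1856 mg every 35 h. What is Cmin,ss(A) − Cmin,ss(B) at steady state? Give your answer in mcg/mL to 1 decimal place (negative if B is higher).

-10.5 mcg/mL

Regimen A: f = (1/2)^(91/37) ≈ 0.1818; Cmin,ss = (296/185)·f/(1−f) ≈ 0.356 mcg/mL.
Regimen B: f = (1/2)^(35/37) ≈ 0.5191; Cmin,ss = (1856/185)·f/(1−f) ≈ 10.829 mcg/mL.
Difference ≈ 0.356 − 10.829 ≈ -10.473 mcg/mL.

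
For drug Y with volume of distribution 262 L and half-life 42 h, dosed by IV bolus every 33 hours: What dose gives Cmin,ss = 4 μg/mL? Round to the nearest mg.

τ/t½ = 33/42 ≈ 0.78571, so f = (1/2)^(33/42) ≈ 0.580065.
Cmin,ss = (D/Vd)·f/(1−f), so D = Cmin,ss·Vd·(1−f)/f.
D = 4 × 262 × (1−f)/f ≈ 4 × 262 × 0.72394 ≈ 758.69 mg.

759 mg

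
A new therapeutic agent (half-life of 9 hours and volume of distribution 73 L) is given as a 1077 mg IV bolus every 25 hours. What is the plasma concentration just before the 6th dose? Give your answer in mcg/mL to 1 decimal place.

f = (1/2)^(τ/t½) = (1/2)^(25/9) ≈ 0.1458.
C₀ = D/Vd = 1077/73 ≈ 14.753 mcg/mL.
Before the 6th dose, 5 doses have been given. Superposition: Cmin = C₀·(f + f² + … + f^5).
≈ 14.753 × (0.1458 + 0.0213 + 0.0031 + 0.0005 + 0.0001) ≈ 14.753 × 0.1708 ≈ 2.520 mcg/mL.

2.5 mcg/mL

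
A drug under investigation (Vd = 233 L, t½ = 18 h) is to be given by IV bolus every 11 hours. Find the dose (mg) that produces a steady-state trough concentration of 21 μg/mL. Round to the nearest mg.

2581 mg

τ/t½ = 11/18 ≈ 0.61111, so f = (1/2)^(11/18) ≈ 0.654692.
Cmin,ss = (D/Vd)·f/(1−f), so D = Cmin,ss·Vd·(1−f)/f.
D = 21 × 233 × (1−f)/f ≈ 21 × 233 × 0.52744 ≈ 2580.76 mg.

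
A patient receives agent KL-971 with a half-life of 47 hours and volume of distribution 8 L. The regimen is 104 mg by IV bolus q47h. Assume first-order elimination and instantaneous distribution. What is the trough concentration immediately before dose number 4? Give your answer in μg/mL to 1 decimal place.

11.4 μg/mL

f = (1/2)^(τ/t½) = (1/2)^(47/47) ≈ 0.5000.
C₀ = D/Vd = 104/8 ≈ 13.000 μg/mL.
Before the 4th dose, 3 doses have been given. Superposition: Cmin = C₀·(f + f² + … + f^3).
≈ 13.000 × (0.5000 + 0.2500 + 0.1250) ≈ 13.000 × 0.8750 ≈ 11.375 μg/mL.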